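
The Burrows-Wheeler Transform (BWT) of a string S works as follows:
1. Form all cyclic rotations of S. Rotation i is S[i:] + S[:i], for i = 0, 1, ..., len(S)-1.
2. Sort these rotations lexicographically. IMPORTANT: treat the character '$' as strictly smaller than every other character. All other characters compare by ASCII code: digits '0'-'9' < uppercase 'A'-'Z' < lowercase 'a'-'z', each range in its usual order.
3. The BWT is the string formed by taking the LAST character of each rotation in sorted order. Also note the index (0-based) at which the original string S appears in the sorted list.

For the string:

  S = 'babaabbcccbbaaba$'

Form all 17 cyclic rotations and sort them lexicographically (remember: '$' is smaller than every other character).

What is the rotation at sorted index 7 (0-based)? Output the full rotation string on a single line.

All 17 rotations (rotation i = S[i:]+S[:i]):
  rot[0] = babaabbcccbbaaba$
  rot[1] = abaabbcccbbaaba$b
  rot[2] = baabbcccbbaaba$ba
  rot[3] = aabbcccbbaaba$bab
  rot[4] = abbcccbbaaba$baba
  rot[5] = bbcccbbaaba$babaa
  rot[6] = bcccbbaaba$babaab
  rot[7] = cccbbaaba$babaabb
  rot[8] = ccbbaaba$babaabbc
  rot[9] = cbbaaba$babaabbcc
  rot[10] = bbaaba$babaabbccc
  rot[11] = baaba$babaabbcccb
  rot[12] = aaba$babaabbcccbb
  rot[13] = aba$babaabbcccbba
  rot[14] = ba$babaabbcccbbaa
  rot[15] = a$babaabbcccbbaab
  rot[16] = $babaabbcccbbaaba
Sorted (with $ < everything):
  sorted[0] = $babaabbcccbbaaba
  sorted[1] = a$babaabbcccbbaab
  sorted[2] = aaba$babaabbcccbb
  sorted[3] = aabbcccbbaaba$bab
  sorted[4] = aba$babaabbcccbba
  sorted[5] = abaabbcccbbaaba$b
  sorted[6] = abbcccbbaaba$baba
  sorted[7] = ba$babaabbcccbbaa
  sorted[8] = baaba$babaabbcccb
  sorted[9] = baabbcccbbaaba$ba
  sorted[10] = babaabbcccbbaaba$
  sorted[11] = bbaaba$babaabbccc
  sorted[12] = bbcccbbaaba$babaa
  sorted[13] = bcccbbaaba$babaab
  sorted[14] = cbbaaba$babaabbcc
  sorted[15] = ccbbaaba$babaabbc
  sorted[16] = cccbbaaba$babaabb
sorted[7] = ba$babaabbcccbbaa

Answer: ba$babaabbcccbbaa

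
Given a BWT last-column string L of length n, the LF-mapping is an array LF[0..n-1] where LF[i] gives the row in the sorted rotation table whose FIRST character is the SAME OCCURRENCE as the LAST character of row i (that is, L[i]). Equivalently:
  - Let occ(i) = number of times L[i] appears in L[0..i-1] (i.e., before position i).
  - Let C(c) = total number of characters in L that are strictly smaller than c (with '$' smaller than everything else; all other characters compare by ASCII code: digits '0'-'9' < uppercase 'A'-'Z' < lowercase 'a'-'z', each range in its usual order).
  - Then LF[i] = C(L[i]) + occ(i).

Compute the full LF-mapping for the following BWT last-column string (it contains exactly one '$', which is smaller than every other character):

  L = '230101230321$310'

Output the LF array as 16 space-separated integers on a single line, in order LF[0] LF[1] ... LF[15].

Char counts: '$':1, '0':4, '1':4, '2':3, '3':4
C (first-col start): C('$')=0, C('0')=1, C('1')=5, C('2')=9, C('3')=12
L[0]='2': occ=0, LF[0]=C('2')+0=9+0=9
L[1]='3': occ=0, LF[1]=C('3')+0=12+0=12
L[2]='0': occ=0, LF[2]=C('0')+0=1+0=1
L[3]='1': occ=0, LF[3]=C('1')+0=5+0=5
L[4]='0': occ=1, LF[4]=C('0')+1=1+1=2
L[5]='1': occ=1, LF[5]=C('1')+1=5+1=6
L[6]='2': occ=1, LF[6]=C('2')+1=9+1=10
L[7]='3': occ=1, LF[7]=C('3')+1=12+1=13
L[8]='0': occ=2, LF[8]=C('0')+2=1+2=3
L[9]='3': occ=2, LF[9]=C('3')+2=12+2=14
L[10]='2': occ=2, LF[10]=C('2')+2=9+2=11
L[11]='1': occ=2, LF[11]=C('1')+2=5+2=7
L[12]='$': occ=0, LF[12]=C('$')+0=0+0=0
L[13]='3': occ=3, LF[13]=C('3')+3=12+3=15
L[14]='1': occ=3, LF[14]=C('1')+3=5+3=8
L[15]='0': occ=3, LF[15]=C('0')+3=1+3=4

Answer: 9 12 1 5 2 6 10 13 3 14 11 7 0 15 8 4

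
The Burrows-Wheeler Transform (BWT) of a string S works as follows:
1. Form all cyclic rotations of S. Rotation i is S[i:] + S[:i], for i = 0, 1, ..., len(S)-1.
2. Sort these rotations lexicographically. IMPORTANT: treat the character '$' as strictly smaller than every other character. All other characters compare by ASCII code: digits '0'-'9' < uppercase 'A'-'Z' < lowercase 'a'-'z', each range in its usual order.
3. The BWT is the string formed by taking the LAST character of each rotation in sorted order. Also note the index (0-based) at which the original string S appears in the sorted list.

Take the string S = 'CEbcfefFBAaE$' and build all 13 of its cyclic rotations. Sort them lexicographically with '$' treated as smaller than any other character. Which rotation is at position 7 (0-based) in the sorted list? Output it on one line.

All 13 rotations (rotation i = S[i:]+S[:i]):
  rot[0] = CEbcfefFBAaE$
  rot[1] = EbcfefFBAaE$C
  rot[2] = bcfefFBAaE$CE
  rot[3] = cfefFBAaE$CEb
  rot[4] = fefFBAaE$CEbc
  rot[5] = efFBAaE$CEbcf
  rot[6] = fFBAaE$CEbcfe
  rot[7] = FBAaE$CEbcfef
  rot[8] = BAaE$CEbcfefF
  rot[9] = AaE$CEbcfefFB
  rot[10] = aE$CEbcfefFBA
  rot[11] = E$CEbcfefFBAa
  rot[12] = $CEbcfefFBAaE
Sorted (with $ < everything):
  sorted[0] = $CEbcfefFBAaE
  sorted[1] = AaE$CEbcfefFB
  sorted[2] = BAaE$CEbcfefF
  sorted[3] = CEbcfefFBAaE$
  sorted[4] = E$CEbcfefFBAa
  sorted[5] = EbcfefFBAaE$C
  sorted[6] = FBAaE$CEbcfef
  sorted[7] = aE$CEbcfefFBA
  sorted[8] = bcfefFBAaE$CE
  sorted[9] = cfefFBAaE$CEb
  sorted[10] = efFBAaE$CEbcf
  sorted[11] = fFBAaE$CEbcfe
  sorted[12] = fefFBAaE$CEbc
sorted[7] = aE$CEbcfefFBA

Answer: aE$CEbcfefFBA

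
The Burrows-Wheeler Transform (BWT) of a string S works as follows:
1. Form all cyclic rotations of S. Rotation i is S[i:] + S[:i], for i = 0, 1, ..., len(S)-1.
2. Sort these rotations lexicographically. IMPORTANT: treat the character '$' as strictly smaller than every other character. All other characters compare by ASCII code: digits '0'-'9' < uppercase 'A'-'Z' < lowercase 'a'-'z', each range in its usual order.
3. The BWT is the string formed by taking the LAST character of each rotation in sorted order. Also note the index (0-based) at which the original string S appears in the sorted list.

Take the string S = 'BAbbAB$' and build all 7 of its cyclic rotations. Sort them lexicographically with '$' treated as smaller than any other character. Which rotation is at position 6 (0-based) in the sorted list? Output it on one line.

Answer: bbAB$BA

Derivation:
All 7 rotations (rotation i = S[i:]+S[:i]):
  rot[0] = BAbbAB$
  rot[1] = AbbAB$B
  rot[2] = bbAB$BA
  rot[3] = bAB$BAb
  rot[4] = AB$BAbb
  rot[5] = B$BAbbA
  rot[6] = $BAbbAB
Sorted (with $ < everything):
  sorted[0] = $BAbbAB
  sorted[1] = AB$BAbb
  sorted[2] = AbbAB$B
  sorted[3] = B$BAbbA
  sorted[4] = BAbbAB$
  sorted[5] = bAB$BAb
  sorted[6] = bbAB$BA
sorted[6] = bbAB$BA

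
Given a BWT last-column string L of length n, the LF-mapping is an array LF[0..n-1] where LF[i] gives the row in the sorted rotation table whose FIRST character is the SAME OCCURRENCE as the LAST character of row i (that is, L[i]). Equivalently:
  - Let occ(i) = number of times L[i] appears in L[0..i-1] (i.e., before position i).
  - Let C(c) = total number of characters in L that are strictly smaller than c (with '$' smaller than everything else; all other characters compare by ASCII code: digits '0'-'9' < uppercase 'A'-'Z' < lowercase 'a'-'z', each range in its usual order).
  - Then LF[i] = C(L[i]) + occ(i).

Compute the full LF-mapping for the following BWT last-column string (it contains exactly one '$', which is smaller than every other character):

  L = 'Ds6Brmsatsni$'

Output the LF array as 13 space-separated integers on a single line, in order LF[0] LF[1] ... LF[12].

Answer: 3 9 1 2 8 6 10 4 12 11 7 5 0

Derivation:
Char counts: '$':1, '6':1, 'B':1, 'D':1, 'a':1, 'i':1, 'm':1, 'n':1, 'r':1, 's':3, 't':1
C (first-col start): C('$')=0, C('6')=1, C('B')=2, C('D')=3, C('a')=4, C('i')=5, C('m')=6, C('n')=7, C('r')=8, C('s')=9, C('t')=12
L[0]='D': occ=0, LF[0]=C('D')+0=3+0=3
L[1]='s': occ=0, LF[1]=C('s')+0=9+0=9
L[2]='6': occ=0, LF[2]=C('6')+0=1+0=1
L[3]='B': occ=0, LF[3]=C('B')+0=2+0=2
L[4]='r': occ=0, LF[4]=C('r')+0=8+0=8
L[5]='m': occ=0, LF[5]=C('m')+0=6+0=6
L[6]='s': occ=1, LF[6]=C('s')+1=9+1=10
L[7]='a': occ=0, LF[7]=C('a')+0=4+0=4
L[8]='t': occ=0, LF[8]=C('t')+0=12+0=12
L[9]='s': occ=2, LF[9]=C('s')+2=9+2=11
L[10]='n': occ=0, LF[10]=C('n')+0=7+0=7
L[11]='i': occ=0, LF[11]=C('i')+0=5+0=5
L[12]='$': occ=0, LF[12]=C('$')+0=0+0=0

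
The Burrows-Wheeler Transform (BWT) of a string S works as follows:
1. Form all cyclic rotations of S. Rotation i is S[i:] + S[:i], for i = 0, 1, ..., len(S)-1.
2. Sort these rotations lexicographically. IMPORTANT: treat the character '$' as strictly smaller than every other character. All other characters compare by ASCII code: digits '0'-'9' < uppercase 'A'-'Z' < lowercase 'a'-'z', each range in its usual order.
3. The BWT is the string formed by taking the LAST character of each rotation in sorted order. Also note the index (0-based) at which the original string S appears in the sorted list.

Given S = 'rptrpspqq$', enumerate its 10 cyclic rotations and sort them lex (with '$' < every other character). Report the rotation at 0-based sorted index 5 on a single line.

All 10 rotations (rotation i = S[i:]+S[:i]):
  rot[0] = rptrpspqq$
  rot[1] = ptrpspqq$r
  rot[2] = trpspqq$rp
  rot[3] = rpspqq$rpt
  rot[4] = pspqq$rptr
  rot[5] = spqq$rptrp
  rot[6] = pqq$rptrps
  rot[7] = qq$rptrpsp
  rot[8] = q$rptrpspq
  rot[9] = $rptrpspqq
Sorted (with $ < everything):
  sorted[0] = $rptrpspqq
  sorted[1] = pqq$rptrps
  sorted[2] = pspqq$rptr
  sorted[3] = ptrpspqq$r
  sorted[4] = q$rptrpspq
  sorted[5] = qq$rptrpsp
  sorted[6] = rpspqq$rpt
  sorted[7] = rptrpspqq$
  sorted[8] = spqq$rptrp
  sorted[9] = trpspqq$rp
sorted[5] = qq$rptrpsp

Answer: qq$rptrpsp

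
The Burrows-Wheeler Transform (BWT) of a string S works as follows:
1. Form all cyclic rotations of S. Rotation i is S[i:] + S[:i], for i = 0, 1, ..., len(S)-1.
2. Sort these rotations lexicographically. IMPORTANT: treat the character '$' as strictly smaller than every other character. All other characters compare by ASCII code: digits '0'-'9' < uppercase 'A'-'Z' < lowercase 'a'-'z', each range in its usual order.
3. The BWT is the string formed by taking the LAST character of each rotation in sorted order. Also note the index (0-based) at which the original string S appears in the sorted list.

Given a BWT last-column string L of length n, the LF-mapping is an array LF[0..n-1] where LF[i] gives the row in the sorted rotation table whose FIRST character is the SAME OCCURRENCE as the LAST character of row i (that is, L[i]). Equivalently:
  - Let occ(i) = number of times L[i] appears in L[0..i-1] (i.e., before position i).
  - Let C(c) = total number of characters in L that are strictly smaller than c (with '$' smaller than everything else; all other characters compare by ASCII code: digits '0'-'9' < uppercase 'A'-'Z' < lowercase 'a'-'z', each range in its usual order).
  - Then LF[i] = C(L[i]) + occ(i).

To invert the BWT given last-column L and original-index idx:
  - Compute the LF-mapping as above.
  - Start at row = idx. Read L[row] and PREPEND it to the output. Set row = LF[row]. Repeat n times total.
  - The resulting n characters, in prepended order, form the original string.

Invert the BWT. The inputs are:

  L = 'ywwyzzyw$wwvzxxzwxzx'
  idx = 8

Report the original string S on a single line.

Answer: xywwvxzzzwwzwxywxzy$

Derivation:
LF mapping: 12 2 3 13 15 16 14 4 0 5 6 1 17 8 9 18 7 10 19 11
Walk LF starting at row 8, prepending L[row]:
  step 1: row=8, L[8]='$', prepend. Next row=LF[8]=0
  step 2: row=0, L[0]='y', prepend. Next row=LF[0]=12
  step 3: row=12, L[12]='z', prepend. Next row=LF[12]=17
  step 4: row=17, L[17]='x', prepend. Next row=LF[17]=10
  step 5: row=10, L[10]='w', prepend. Next row=LF[10]=6
  step 6: row=6, L[6]='y', prepend. Next row=LF[6]=14
  step 7: row=14, L[14]='x', prepend. Next row=LF[14]=9
  step 8: row=9, L[9]='w', prepend. Next row=LF[9]=5
  step 9: row=5, L[5]='z', prepend. Next row=LF[5]=16
  step 10: row=16, L[16]='w', prepend. Next row=LF[16]=7
  step 11: row=7, L[7]='w', prepend. Next row=LF[7]=4
  step 12: row=4, L[4]='z', prepend. Next row=LF[4]=15
  step 13: row=15, L[15]='z', prepend. Next row=LF[15]=18
  step 14: row=18, L[18]='z', prepend. Next row=LF[18]=19
  step 15: row=19, L[19]='x', prepend. Next row=LF[19]=11
  step 16: row=11, L[11]='v', prepend. Next row=LF[11]=1
  step 17: row=1, L[1]='w', prepend. Next row=LF[1]=2
  step 18: row=2, L[2]='w', prepend. Next row=LF[2]=3
  step 19: row=3, L[3]='y', prepend. Next row=LF[3]=13
  step 20: row=13, L[13]='x', prepend. Next row=LF[13]=8
Reversed output: xywwvxzzzwwzwxywxzy$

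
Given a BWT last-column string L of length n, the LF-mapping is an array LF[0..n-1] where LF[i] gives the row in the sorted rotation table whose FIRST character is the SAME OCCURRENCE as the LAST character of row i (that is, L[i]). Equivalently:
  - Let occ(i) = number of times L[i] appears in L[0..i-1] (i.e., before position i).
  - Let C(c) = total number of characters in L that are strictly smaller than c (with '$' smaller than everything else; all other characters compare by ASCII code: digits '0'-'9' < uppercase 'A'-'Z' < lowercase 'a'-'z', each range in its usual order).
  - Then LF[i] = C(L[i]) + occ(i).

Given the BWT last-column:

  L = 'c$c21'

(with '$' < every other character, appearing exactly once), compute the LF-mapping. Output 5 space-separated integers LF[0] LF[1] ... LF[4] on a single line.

Char counts: '$':1, '1':1, '2':1, 'c':2
C (first-col start): C('$')=0, C('1')=1, C('2')=2, C('c')=3
L[0]='c': occ=0, LF[0]=C('c')+0=3+0=3
L[1]='$': occ=0, LF[1]=C('$')+0=0+0=0
L[2]='c': occ=1, LF[2]=C('c')+1=3+1=4
L[3]='2': occ=0, LF[3]=C('2')+0=2+0=2
L[4]='1': occ=0, LF[4]=C('1')+0=1+0=1

Answer: 3 0 4 2 1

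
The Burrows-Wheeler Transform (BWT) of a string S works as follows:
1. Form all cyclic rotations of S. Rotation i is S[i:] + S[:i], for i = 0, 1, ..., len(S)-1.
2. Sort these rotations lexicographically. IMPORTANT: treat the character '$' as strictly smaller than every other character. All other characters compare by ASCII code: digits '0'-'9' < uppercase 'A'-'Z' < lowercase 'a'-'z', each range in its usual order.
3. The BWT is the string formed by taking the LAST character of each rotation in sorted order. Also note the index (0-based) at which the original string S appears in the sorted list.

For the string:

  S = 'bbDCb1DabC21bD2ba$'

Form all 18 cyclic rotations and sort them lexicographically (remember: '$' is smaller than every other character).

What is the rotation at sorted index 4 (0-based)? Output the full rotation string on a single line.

Answer: 2ba$bbDCb1DabC21bD

Derivation:
All 18 rotations (rotation i = S[i:]+S[:i]):
  rot[0] = bbDCb1DabC21bD2ba$
  rot[1] = bDCb1DabC21bD2ba$b
  rot[2] = DCb1DabC21bD2ba$bb
  rot[3] = Cb1DabC21bD2ba$bbD
  rot[4] = b1DabC21bD2ba$bbDC
  rot[5] = 1DabC21bD2ba$bbDCb
  rot[6] = DabC21bD2ba$bbDCb1
  rot[7] = abC21bD2ba$bbDCb1D
  rot[8] = bC21bD2ba$bbDCb1Da
  rot[9] = C21bD2ba$bbDCb1Dab
  rot[10] = 21bD2ba$bbDCb1DabC
  rot[11] = 1bD2ba$bbDCb1DabC2
  rot[12] = bD2ba$bbDCb1DabC21
  rot[13] = D2ba$bbDCb1DabC21b
  rot[14] = 2ba$bbDCb1DabC21bD
  rot[15] = ba$bbDCb1DabC21bD2
  rot[16] = a$bbDCb1DabC21bD2b
  rot[17] = $bbDCb1DabC21bD2ba
Sorted (with $ < everything):
  sorted[0] = $bbDCb1DabC21bD2ba
  sorted[1] = 1DabC21bD2ba$bbDCb
  sorted[2] = 1bD2ba$bbDCb1DabC2
  sorted[3] = 21bD2ba$bbDCb1DabC
  sorted[4] = 2ba$bbDCb1DabC21bD
  sorted[5] = C21bD2ba$bbDCb1Dab
  sorted[6] = Cb1DabC21bD2ba$bbD
  sorted[7] = D2ba$bbDCb1DabC21b
  sorted[8] = DCb1DabC21bD2ba$bb
  sorted[9] = DabC21bD2ba$bbDCb1
  sorted[10] = a$bbDCb1DabC21bD2b
  sorted[11] = abC21bD2ba$bbDCb1D
  sorted[12] = b1DabC21bD2ba$bbDC
  sorted[13] = bC21bD2ba$bbDCb1Da
  sorted[14] = bD2ba$bbDCb1DabC21
  sorted[15] = bDCb1DabC21bD2ba$b
  sorted[16] = ba$bbDCb1DabC21bD2
  sorted[17] = bbDCb1DabC21bD2ba$
sorted[4] = 2ba$bbDCb1DabC21bD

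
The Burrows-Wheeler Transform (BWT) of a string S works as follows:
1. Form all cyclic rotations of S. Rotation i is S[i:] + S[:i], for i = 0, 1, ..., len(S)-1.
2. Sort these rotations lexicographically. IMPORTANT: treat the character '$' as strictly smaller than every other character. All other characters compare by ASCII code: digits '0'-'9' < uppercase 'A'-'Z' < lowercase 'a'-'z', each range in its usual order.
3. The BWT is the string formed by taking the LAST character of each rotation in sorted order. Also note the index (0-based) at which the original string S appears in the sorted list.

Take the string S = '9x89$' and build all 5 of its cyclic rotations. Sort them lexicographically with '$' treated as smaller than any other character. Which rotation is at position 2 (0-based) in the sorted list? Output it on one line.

All 5 rotations (rotation i = S[i:]+S[:i]):
  rot[0] = 9x89$
  rot[1] = x89$9
  rot[2] = 89$9x
  rot[3] = 9$9x8
  rot[4] = $9x89
Sorted (with $ < everything):
  sorted[0] = $9x89
  sorted[1] = 89$9x
  sorted[2] = 9$9x8
  sorted[3] = 9x89$
  sorted[4] = x89$9
sorted[2] = 9$9x8

Answer: 9$9x8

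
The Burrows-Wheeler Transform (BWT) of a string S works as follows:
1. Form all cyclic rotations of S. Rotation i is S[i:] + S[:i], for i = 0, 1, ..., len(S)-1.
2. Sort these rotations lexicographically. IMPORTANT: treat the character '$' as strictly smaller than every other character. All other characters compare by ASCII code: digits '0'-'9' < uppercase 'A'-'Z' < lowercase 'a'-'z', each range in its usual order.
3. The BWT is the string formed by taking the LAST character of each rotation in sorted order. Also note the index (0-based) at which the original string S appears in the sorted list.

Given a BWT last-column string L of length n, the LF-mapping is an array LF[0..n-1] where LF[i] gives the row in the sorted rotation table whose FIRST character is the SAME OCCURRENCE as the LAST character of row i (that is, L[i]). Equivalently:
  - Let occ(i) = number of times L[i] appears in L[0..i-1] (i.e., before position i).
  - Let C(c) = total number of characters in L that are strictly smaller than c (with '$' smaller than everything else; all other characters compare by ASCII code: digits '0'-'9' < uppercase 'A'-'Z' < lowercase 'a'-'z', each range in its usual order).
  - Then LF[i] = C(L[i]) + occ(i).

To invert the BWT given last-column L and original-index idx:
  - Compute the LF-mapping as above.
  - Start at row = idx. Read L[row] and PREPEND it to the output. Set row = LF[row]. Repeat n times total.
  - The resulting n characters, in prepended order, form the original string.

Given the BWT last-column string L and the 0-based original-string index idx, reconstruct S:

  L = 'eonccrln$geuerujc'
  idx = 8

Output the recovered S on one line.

LF mapping: 4 12 10 1 2 13 9 11 0 7 5 15 6 14 16 8 3
Walk LF starting at row 8, prepending L[row]:
  step 1: row=8, L[8]='$', prepend. Next row=LF[8]=0
  step 2: row=0, L[0]='e', prepend. Next row=LF[0]=4
  step 3: row=4, L[4]='c', prepend. Next row=LF[4]=2
  step 4: row=2, L[2]='n', prepend. Next row=LF[2]=10
  step 5: row=10, L[10]='e', prepend. Next row=LF[10]=5
  step 6: row=5, L[5]='r', prepend. Next row=LF[5]=13
  step 7: row=13, L[13]='r', prepend. Next row=LF[13]=14
  step 8: row=14, L[14]='u', prepend. Next row=LF[14]=16
  step 9: row=16, L[16]='c', prepend. Next row=LF[16]=3
  step 10: row=3, L[3]='c', prepend. Next row=LF[3]=1
  step 11: row=1, L[1]='o', prepend. Next row=LF[1]=12
  step 12: row=12, L[12]='e', prepend. Next row=LF[12]=6
  step 13: row=6, L[6]='l', prepend. Next row=LF[6]=9
  step 14: row=9, L[9]='g', prepend. Next row=LF[9]=7
  step 15: row=7, L[7]='n', prepend. Next row=LF[7]=11
  step 16: row=11, L[11]='u', prepend. Next row=LF[11]=15
  step 17: row=15, L[15]='j', prepend. Next row=LF[15]=8
Reversed output: jungleoccurrence$

Answer: jungleoccurrence$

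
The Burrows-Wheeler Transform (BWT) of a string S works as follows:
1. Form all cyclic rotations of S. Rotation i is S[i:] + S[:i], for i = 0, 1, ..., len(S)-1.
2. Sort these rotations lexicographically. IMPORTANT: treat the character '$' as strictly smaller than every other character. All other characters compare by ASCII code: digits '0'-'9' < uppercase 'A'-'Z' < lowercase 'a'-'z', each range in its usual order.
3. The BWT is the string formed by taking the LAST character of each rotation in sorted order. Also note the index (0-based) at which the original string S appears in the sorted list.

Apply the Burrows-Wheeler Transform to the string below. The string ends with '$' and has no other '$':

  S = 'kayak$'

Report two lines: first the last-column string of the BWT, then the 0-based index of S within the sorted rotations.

Answer: kyka$a
4

Derivation:
All 6 rotations (rotation i = S[i:]+S[:i]):
  rot[0] = kayak$
  rot[1] = ayak$k
  rot[2] = yak$ka
  rot[3] = ak$kay
  rot[4] = k$kaya
  rot[5] = $kayak
Sorted (with $ < everything):
  sorted[0] = $kayak  (last char: 'k')
  sorted[1] = ak$kay  (last char: 'y')
  sorted[2] = ayak$k  (last char: 'k')
  sorted[3] = k$kaya  (last char: 'a')
  sorted[4] = kayak$  (last char: '$')
  sorted[5] = yak$ka  (last char: 'a')
Last column: kyka$a
Original string S is at sorted index 4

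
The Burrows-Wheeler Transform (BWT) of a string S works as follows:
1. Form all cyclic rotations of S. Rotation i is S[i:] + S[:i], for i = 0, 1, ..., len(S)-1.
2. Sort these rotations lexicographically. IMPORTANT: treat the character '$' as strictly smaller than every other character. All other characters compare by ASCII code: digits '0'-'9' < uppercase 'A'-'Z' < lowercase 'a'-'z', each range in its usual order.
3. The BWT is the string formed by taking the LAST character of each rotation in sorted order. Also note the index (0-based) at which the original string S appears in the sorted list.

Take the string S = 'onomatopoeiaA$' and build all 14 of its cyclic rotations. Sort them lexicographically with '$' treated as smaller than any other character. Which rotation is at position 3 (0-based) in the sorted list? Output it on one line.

All 14 rotations (rotation i = S[i:]+S[:i]):
  rot[0] = onomatopoeiaA$
  rot[1] = nomatopoeiaA$o
  rot[2] = omatopoeiaA$on
  rot[3] = matopoeiaA$ono
  rot[4] = atopoeiaA$onom
  rot[5] = topoeiaA$onoma
  rot[6] = opoeiaA$onomat
  rot[7] = poeiaA$onomato
  rot[8] = oeiaA$onomatop
  rot[9] = eiaA$onomatopo
  rot[10] = iaA$onomatopoe
  rot[11] = aA$onomatopoei
  rot[12] = A$onomatopoeia
  rot[13] = $onomatopoeiaA
Sorted (with $ < everything):
  sorted[0] = $onomatopoeiaA
  sorted[1] = A$onomatopoeia
  sorted[2] = aA$onomatopoei
  sorted[3] = atopoeiaA$onom
  sorted[4] = eiaA$onomatopo
  sorted[5] = iaA$onomatopoe
  sorted[6] = matopoeiaA$ono
  sorted[7] = nomatopoeiaA$o
  sorted[8] = oeiaA$onomatop
  sorted[9] = omatopoeiaA$on
  sorted[10] = onomatopoeiaA$
  sorted[11] = opoeiaA$onomat
  sorted[12] = poeiaA$onomato
  sorted[13] = topoeiaA$onoma
sorted[3] = atopoeiaA$onom

Answer: atopoeiaA$onom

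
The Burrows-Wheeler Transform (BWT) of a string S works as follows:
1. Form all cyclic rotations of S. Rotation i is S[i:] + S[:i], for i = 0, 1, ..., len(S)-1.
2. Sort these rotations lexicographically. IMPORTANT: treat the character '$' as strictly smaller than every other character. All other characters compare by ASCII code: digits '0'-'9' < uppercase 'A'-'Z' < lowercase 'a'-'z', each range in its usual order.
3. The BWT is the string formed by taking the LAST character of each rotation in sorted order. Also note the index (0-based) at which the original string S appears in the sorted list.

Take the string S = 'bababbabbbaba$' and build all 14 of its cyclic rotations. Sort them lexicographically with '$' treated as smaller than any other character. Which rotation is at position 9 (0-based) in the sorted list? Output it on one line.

All 14 rotations (rotation i = S[i:]+S[:i]):
  rot[0] = bababbabbbaba$
  rot[1] = ababbabbbaba$b
  rot[2] = babbabbbaba$ba
  rot[3] = abbabbbaba$bab
  rot[4] = bbabbbaba$baba
  rot[5] = babbbaba$babab
  rot[6] = abbbaba$bababb
  rot[7] = bbbaba$bababba
  rot[8] = bbaba$bababbab
  rot[9] = baba$bababbabb
  rot[10] = aba$bababbabbb
  rot[11] = ba$bababbabbba
  rot[12] = a$bababbabbbab
  rot[13] = $bababbabbbaba
Sorted (with $ < everything):
  sorted[0] = $bababbabbbaba
  sorted[1] = a$bababbabbbab
  sorted[2] = aba$bababbabbb
  sorted[3] = ababbabbbaba$b
  sorted[4] = abbabbbaba$bab
  sorted[5] = abbbaba$bababb
  sorted[6] = ba$bababbabbba
  sorted[7] = baba$bababbabb
  sorted[8] = bababbabbbaba$
  sorted[9] = babbabbbaba$ba
  sorted[10] = babbbaba$babab
  sorted[11] = bbaba$bababbab
  sorted[12] = bbabbbaba$baba
  sorted[13] = bbbaba$bababba
sorted[9] = babbabbbaba$ba

Answer: babbabbbaba$ba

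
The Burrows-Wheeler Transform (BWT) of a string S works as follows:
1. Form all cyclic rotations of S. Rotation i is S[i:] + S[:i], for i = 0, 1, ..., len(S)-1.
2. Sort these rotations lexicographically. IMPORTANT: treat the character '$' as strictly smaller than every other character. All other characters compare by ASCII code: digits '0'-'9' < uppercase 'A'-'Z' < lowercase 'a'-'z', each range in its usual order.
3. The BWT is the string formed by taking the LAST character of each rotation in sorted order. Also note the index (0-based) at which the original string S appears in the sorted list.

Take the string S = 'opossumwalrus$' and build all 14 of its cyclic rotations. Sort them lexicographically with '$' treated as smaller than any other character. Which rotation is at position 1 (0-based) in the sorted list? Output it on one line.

Answer: alrus$opossumw

Derivation:
All 14 rotations (rotation i = S[i:]+S[:i]):
  rot[0] = opossumwalrus$
  rot[1] = possumwalrus$o
  rot[2] = ossumwalrus$op
  rot[3] = ssumwalrus$opo
  rot[4] = sumwalrus$opos
  rot[5] = umwalrus$oposs
  rot[6] = mwalrus$opossu
  rot[7] = walrus$opossum
  rot[8] = alrus$opossumw
  rot[9] = lrus$opossumwa
  rot[10] = rus$opossumwal
  rot[11] = us$opossumwalr
  rot[12] = s$opossumwalru
  rot[13] = $opossumwalrus
Sorted (with $ < everything):
  sorted[0] = $opossumwalrus
  sorted[1] = alrus$opossumw
  sorted[2] = lrus$opossumwa
  sorted[3] = mwalrus$opossu
  sorted[4] = opossumwalrus$
  sorted[5] = ossumwalrus$op
  sorted[6] = possumwalrus$o
  sorted[7] = rus$opossumwal
  sorted[8] = s$opossumwalru
  sorted[9] = ssumwalrus$opo
  sorted[10] = sumwalrus$opos
  sorted[11] = umwalrus$oposs
  sorted[12] = us$opossumwalr
  sorted[13] = walrus$opossum
sorted[1] = alrus$opossumw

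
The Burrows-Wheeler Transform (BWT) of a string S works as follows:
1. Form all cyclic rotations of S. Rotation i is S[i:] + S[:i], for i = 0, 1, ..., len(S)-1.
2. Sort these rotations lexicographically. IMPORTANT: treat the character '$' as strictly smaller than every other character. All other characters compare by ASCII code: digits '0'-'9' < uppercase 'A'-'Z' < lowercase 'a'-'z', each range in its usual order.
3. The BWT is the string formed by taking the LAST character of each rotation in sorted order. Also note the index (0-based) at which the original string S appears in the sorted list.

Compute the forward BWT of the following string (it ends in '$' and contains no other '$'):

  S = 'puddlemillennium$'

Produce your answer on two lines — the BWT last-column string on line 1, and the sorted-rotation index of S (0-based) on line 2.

All 17 rotations (rotation i = S[i:]+S[:i]):
  rot[0] = puddlemillennium$
  rot[1] = uddlemillennium$p
  rot[2] = ddlemillennium$pu
  rot[3] = dlemillennium$pud
  rot[4] = lemillennium$pudd
  rot[5] = emillennium$puddl
  rot[6] = millennium$puddle
  rot[7] = illennium$puddlem
  rot[8] = llennium$puddlemi
  rot[9] = lennium$puddlemil
  rot[10] = ennium$puddlemill
  rot[11] = nnium$puddlemille
  rot[12] = nium$puddlemillen
  rot[13] = ium$puddlemillenn
  rot[14] = um$puddlemillenni
  rot[15] = m$puddlemillenniu
  rot[16] = $puddlemillennium
Sorted (with $ < everything):
  sorted[0] = $puddlemillennium  (last char: 'm')
  sorted[1] = ddlemillennium$pu  (last char: 'u')
  sorted[2] = dlemillennium$pud  (last char: 'd')
  sorted[3] = emillennium$puddl  (last char: 'l')
  sorted[4] = ennium$puddlemill  (last char: 'l')
  sorted[5] = illennium$puddlem  (last char: 'm')
  sorted[6] = ium$puddlemillenn  (last char: 'n')
  sorted[7] = lemillennium$pudd  (last char: 'd')
  sorted[8] = lennium$puddlemil  (last char: 'l')
  sorted[9] = llennium$puddlemi  (last char: 'i')
  sorted[10] = m$puddlemillenniu  (last char: 'u')
  sorted[11] = millennium$puddle  (last char: 'e')
  sorted[12] = nium$puddlemillen  (last char: 'n')
  sorted[13] = nnium$puddlemille  (last char: 'e')
  sorted[14] = puddlemillennium$  (last char: '$')
  sorted[15] = uddlemillennium$p  (last char: 'p')
  sorted[16] = um$puddlemillenni  (last char: 'i')
Last column: mudllmndliuene$pi
Original string S is at sorted index 14

Answer: mudllmndliuene$pi
14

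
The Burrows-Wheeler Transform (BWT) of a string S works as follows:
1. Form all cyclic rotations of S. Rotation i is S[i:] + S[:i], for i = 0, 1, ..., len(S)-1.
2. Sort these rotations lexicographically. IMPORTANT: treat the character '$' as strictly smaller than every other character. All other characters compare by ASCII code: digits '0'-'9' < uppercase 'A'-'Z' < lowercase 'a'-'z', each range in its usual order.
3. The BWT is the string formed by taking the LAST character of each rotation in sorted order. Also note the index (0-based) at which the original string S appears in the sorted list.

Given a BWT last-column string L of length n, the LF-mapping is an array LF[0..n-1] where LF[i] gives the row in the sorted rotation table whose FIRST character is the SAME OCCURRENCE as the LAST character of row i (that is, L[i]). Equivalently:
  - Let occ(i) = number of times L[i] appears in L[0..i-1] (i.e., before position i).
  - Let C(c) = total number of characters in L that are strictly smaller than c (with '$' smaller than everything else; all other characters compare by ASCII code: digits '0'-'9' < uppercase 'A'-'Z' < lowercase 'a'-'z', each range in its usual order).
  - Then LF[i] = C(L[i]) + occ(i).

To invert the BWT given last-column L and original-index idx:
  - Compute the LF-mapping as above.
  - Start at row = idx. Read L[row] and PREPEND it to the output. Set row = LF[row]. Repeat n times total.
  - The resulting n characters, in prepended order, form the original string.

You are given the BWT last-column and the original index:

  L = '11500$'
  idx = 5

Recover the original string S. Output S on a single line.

LF mapping: 3 4 5 1 2 0
Walk LF starting at row 5, prepending L[row]:
  step 1: row=5, L[5]='$', prepend. Next row=LF[5]=0
  step 2: row=0, L[0]='1', prepend. Next row=LF[0]=3
  step 3: row=3, L[3]='0', prepend. Next row=LF[3]=1
  step 4: row=1, L[1]='1', prepend. Next row=LF[1]=4
  step 5: row=4, L[4]='0', prepend. Next row=LF[4]=2
  step 6: row=2, L[2]='5', prepend. Next row=LF[2]=5
Reversed output: 50101$

Answer: 50101$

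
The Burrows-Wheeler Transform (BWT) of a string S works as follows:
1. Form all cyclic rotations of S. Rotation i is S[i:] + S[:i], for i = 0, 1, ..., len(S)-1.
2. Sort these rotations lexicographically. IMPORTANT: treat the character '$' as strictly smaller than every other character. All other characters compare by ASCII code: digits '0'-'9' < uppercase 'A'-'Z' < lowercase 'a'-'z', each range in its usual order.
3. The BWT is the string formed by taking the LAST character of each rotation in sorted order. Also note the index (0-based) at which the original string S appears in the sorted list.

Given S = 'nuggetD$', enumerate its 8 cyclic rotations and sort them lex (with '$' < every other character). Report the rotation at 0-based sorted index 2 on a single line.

All 8 rotations (rotation i = S[i:]+S[:i]):
  rot[0] = nuggetD$
  rot[1] = uggetD$n
  rot[2] = ggetD$nu
  rot[3] = getD$nug
  rot[4] = etD$nugg
  rot[5] = tD$nugge
  rot[6] = D$nugget
  rot[7] = $nuggetD
Sorted (with $ < everything):
  sorted[0] = $nuggetD
  sorted[1] = D$nugget
  sorted[2] = etD$nugg
  sorted[3] = getD$nug
  sorted[4] = ggetD$nu
  sorted[5] = nuggetD$
  sorted[6] = tD$nugge
  sorted[7] = uggetD$n
sorted[2] = etD$nugg

Answer: etD$nugg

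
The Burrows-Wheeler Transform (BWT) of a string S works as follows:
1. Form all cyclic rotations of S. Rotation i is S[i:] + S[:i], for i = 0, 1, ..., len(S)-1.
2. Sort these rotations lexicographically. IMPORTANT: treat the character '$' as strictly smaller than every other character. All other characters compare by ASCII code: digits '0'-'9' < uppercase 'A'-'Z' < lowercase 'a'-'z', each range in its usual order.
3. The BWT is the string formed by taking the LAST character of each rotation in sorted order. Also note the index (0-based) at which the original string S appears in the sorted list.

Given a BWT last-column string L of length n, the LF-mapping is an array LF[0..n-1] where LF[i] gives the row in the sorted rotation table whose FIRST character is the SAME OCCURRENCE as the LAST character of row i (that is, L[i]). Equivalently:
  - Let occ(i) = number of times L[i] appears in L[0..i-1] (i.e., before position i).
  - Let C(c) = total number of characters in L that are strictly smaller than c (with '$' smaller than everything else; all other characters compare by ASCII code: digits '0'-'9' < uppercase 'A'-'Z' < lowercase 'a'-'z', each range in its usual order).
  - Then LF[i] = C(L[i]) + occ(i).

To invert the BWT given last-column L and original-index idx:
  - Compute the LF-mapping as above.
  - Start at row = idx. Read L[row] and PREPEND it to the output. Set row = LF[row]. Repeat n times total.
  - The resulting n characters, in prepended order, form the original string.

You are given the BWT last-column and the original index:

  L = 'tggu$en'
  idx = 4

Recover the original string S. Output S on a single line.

LF mapping: 5 2 3 6 0 1 4
Walk LF starting at row 4, prepending L[row]:
  step 1: row=4, L[4]='$', prepend. Next row=LF[4]=0
  step 2: row=0, L[0]='t', prepend. Next row=LF[0]=5
  step 3: row=5, L[5]='e', prepend. Next row=LF[5]=1
  step 4: row=1, L[1]='g', prepend. Next row=LF[1]=2
  step 5: row=2, L[2]='g', prepend. Next row=LF[2]=3
  step 6: row=3, L[3]='u', prepend. Next row=LF[3]=6
  step 7: row=6, L[6]='n', prepend. Next row=LF[6]=4
Reversed output: nugget$

Answer: nugget$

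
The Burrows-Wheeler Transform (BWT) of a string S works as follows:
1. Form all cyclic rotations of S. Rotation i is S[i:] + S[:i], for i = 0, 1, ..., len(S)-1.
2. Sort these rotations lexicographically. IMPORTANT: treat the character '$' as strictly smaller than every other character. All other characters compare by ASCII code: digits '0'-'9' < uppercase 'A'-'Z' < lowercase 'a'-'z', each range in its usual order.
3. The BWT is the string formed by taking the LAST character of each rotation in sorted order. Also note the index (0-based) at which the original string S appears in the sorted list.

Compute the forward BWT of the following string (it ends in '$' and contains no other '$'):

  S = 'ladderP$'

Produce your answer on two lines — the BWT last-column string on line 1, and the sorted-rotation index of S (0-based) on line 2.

All 8 rotations (rotation i = S[i:]+S[:i]):
  rot[0] = ladderP$
  rot[1] = adderP$l
  rot[2] = dderP$la
  rot[3] = derP$lad
  rot[4] = erP$ladd
  rot[5] = rP$ladde
  rot[6] = P$ladder
  rot[7] = $ladderP
Sorted (with $ < everything):
  sorted[0] = $ladderP  (last char: 'P')
  sorted[1] = P$ladder  (last char: 'r')
  sorted[2] = adderP$l  (last char: 'l')
  sorted[3] = dderP$la  (last char: 'a')
  sorted[4] = derP$lad  (last char: 'd')
  sorted[5] = erP$ladd  (last char: 'd')
  sorted[6] = ladderP$  (last char: '$')
  sorted[7] = rP$ladde  (last char: 'e')
Last column: Prladd$e
Original string S is at sorted index 6

Answer: Prladd$e
6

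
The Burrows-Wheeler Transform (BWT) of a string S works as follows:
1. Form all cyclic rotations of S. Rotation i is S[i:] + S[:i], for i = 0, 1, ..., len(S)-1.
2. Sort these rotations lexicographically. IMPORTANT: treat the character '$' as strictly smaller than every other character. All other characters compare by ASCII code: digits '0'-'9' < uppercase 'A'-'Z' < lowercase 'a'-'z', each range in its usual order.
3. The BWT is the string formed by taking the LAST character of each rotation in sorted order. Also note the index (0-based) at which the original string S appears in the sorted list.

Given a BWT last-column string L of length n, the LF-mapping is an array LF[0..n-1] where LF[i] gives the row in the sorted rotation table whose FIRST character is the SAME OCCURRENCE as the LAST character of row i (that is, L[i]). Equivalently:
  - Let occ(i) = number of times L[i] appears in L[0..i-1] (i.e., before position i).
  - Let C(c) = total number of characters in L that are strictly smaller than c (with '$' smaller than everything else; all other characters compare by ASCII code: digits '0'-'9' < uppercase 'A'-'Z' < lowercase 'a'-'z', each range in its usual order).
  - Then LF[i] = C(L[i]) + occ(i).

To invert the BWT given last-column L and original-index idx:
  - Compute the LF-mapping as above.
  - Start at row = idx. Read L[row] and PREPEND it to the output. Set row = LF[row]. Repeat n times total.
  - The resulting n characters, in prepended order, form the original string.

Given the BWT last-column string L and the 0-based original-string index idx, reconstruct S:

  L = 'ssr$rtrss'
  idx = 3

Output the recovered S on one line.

LF mapping: 4 5 1 0 2 8 3 6 7
Walk LF starting at row 3, prepending L[row]:
  step 1: row=3, L[3]='$', prepend. Next row=LF[3]=0
  step 2: row=0, L[0]='s', prepend. Next row=LF[0]=4
  step 3: row=4, L[4]='r', prepend. Next row=LF[4]=2
  step 4: row=2, L[2]='r', prepend. Next row=LF[2]=1
  step 5: row=1, L[1]='s', prepend. Next row=LF[1]=5
  step 6: row=5, L[5]='t', prepend. Next row=LF[5]=8
  step 7: row=8, L[8]='s', prepend. Next row=LF[8]=7
  step 8: row=7, L[7]='s', prepend. Next row=LF[7]=6
  step 9: row=6, L[6]='r', prepend. Next row=LF[6]=3
Reversed output: rsstsrrs$

Answer: rsstsrrs$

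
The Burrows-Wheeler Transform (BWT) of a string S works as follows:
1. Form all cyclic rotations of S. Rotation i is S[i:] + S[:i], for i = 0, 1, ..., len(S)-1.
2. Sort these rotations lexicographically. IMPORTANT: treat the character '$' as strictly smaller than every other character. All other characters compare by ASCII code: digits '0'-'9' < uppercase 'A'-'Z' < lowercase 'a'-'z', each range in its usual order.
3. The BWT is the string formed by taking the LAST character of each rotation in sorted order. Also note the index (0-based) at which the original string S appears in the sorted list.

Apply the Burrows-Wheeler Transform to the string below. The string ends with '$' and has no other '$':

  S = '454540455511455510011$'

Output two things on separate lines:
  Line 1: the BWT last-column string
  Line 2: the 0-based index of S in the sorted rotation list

Answer: 11041505155$1055445544
11

Derivation:
All 22 rotations (rotation i = S[i:]+S[:i]):
  rot[0] = 454540455511455510011$
  rot[1] = 54540455511455510011$4
  rot[2] = 4540455511455510011$45
  rot[3] = 540455511455510011$454
  rot[4] = 40455511455510011$4545
  rot[5] = 0455511455510011$45454
  rot[6] = 455511455510011$454540
  rot[7] = 55511455510011$4545404
  rot[8] = 5511455510011$45454045
  rot[9] = 511455510011$454540455
  rot[10] = 11455510011$4545404555
  rot[11] = 1455510011$45454045551
  rot[12] = 455510011$454540455511
  rot[13] = 55510011$4545404555114
  rot[14] = 5510011$45454045551145
  rot[15] = 510011$454540455511455
  rot[16] = 10011$4545404555114555
  rot[17] = 0011$45454045551145551
  rot[18] = 011$454540455511455510
  rot[19] = 11$4545404555114555100
  rot[20] = 1$45454045551145551001
  rot[21] = $454540455511455510011
Sorted (with $ < everything):
  sorted[0] = $454540455511455510011  (last char: '1')
  sorted[1] = 0011$45454045551145551  (last char: '1')
  sorted[2] = 011$454540455511455510  (last char: '0')
  sorted[3] = 0455511455510011$45454  (last char: '4')
  sorted[4] = 1$45454045551145551001  (last char: '1')
  sorted[5] = 10011$4545404555114555  (last char: '5')
  sorted[6] = 11$4545404555114555100  (last char: '0')
  sorted[7] = 11455510011$4545404555  (last char: '5')
  sorted[8] = 1455510011$45454045551  (last char: '1')
  sorted[9] = 40455511455510011$4545  (last char: '5')
  sorted[10] = 4540455511455510011$45  (last char: '5')
  sorted[11] = 454540455511455510011$  (last char: '$')
  sorted[12] = 455510011$454540455511  (last char: '1')
  sorted[13] = 455511455510011$454540  (last char: '0')
  sorted[14] = 510011$454540455511455  (last char: '5')
  sorted[15] = 511455510011$454540455  (last char: '5')
  sorted[16] = 540455511455510011$454  (last char: '4')
  sorted[17] = 54540455511455510011$4  (last char: '4')
  sorted[18] = 5510011$45454045551145  (last char: '5')
  sorted[19] = 5511455510011$45454045  (last char: '5')
  sorted[20] = 55510011$4545404555114  (last char: '4')
  sorted[21] = 55511455510011$4545404  (last char: '4')
Last column: 11041505155$1055445544
Original string S is at sorted index 11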